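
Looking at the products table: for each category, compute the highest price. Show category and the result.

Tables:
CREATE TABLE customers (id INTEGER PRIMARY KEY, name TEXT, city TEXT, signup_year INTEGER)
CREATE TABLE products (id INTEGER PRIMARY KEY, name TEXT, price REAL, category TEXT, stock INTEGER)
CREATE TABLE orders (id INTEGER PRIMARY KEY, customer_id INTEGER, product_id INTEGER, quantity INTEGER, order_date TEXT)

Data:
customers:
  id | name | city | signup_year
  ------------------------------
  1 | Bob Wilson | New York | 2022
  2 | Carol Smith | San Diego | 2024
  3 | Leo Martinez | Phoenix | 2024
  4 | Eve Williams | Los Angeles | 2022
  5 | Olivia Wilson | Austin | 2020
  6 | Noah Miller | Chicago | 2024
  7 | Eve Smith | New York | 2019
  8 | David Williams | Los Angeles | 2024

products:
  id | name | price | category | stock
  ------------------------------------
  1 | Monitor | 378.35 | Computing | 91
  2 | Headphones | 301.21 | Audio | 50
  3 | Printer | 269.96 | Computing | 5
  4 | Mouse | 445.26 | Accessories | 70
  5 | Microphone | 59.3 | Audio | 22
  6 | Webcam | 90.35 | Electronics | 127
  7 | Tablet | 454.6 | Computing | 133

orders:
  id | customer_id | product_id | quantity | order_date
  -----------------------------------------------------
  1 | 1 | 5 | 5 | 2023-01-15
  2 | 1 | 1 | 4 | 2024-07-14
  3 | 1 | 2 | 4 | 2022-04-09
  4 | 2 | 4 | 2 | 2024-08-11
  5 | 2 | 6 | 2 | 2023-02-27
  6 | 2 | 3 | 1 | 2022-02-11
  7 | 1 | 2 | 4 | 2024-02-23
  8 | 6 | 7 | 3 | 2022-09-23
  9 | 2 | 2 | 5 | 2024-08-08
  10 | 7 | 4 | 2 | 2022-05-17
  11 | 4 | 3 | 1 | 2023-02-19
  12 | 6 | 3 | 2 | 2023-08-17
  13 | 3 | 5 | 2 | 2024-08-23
SELECT category, MAX(price) AS max_price FROM products GROUP BY category

Execution result:
category | max_price
Accessories | 445.26
Audio | 301.21
Computing | 454.60
Electronics | 90.35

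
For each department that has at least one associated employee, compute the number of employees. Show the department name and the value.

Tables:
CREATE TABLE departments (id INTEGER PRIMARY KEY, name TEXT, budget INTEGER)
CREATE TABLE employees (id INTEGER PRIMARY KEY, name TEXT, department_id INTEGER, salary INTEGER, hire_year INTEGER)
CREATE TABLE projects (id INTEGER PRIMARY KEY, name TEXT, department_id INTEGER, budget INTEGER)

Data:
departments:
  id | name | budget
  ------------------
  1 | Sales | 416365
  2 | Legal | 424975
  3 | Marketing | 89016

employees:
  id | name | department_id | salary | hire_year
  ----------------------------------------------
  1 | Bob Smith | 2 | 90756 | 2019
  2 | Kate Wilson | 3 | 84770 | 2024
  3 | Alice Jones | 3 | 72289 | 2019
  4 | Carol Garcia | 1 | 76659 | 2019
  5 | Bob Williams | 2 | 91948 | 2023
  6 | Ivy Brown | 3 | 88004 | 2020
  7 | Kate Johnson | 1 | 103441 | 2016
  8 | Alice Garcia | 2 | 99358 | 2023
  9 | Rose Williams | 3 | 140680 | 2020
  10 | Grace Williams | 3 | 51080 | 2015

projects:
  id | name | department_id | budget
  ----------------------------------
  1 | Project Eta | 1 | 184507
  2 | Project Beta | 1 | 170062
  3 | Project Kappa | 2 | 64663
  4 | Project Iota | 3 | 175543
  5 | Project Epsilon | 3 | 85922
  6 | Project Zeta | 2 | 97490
SELECT p.name, COUNT(*) AS n FROM employees c JOIN departments p ON c.department_id = p.id GROUP BY p.id, p.name

Execution result:
name | n
Sales | 2
Legal | 3
Marketing | 5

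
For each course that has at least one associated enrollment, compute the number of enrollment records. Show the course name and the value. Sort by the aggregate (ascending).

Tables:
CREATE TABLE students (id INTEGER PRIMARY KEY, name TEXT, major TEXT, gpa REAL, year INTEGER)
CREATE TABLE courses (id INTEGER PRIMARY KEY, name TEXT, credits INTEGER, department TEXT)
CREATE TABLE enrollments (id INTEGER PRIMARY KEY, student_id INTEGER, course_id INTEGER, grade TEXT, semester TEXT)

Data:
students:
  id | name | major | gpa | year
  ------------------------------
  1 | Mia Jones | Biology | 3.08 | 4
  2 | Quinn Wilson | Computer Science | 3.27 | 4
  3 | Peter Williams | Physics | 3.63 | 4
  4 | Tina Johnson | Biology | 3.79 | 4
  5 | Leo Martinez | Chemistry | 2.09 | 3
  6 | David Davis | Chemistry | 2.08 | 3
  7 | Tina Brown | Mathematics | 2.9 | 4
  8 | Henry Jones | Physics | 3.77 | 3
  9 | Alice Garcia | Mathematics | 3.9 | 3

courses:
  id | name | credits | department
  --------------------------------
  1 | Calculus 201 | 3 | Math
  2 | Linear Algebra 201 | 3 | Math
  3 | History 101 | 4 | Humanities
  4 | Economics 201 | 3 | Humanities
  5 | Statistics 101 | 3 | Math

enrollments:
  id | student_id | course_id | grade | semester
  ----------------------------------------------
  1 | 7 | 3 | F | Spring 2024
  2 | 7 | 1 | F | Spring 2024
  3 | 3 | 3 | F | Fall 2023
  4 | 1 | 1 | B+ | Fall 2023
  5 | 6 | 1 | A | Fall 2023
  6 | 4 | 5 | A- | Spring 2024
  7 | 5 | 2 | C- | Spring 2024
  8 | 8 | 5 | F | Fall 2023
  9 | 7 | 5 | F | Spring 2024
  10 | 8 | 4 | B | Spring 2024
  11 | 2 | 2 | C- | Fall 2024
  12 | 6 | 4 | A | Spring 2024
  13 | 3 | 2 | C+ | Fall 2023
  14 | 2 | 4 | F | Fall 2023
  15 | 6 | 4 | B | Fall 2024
SELECT p.name, COUNT(*) AS n FROM enrollments c JOIN courses p ON c.course_id = p.id GROUP BY p.id, p.name ORDER BY n ASC

Execution result:
name | n
History 101 | 2
Calculus 201 | 3
Linear Algebra 201 | 3
Statistics 101 | 3
Economics 201 | 4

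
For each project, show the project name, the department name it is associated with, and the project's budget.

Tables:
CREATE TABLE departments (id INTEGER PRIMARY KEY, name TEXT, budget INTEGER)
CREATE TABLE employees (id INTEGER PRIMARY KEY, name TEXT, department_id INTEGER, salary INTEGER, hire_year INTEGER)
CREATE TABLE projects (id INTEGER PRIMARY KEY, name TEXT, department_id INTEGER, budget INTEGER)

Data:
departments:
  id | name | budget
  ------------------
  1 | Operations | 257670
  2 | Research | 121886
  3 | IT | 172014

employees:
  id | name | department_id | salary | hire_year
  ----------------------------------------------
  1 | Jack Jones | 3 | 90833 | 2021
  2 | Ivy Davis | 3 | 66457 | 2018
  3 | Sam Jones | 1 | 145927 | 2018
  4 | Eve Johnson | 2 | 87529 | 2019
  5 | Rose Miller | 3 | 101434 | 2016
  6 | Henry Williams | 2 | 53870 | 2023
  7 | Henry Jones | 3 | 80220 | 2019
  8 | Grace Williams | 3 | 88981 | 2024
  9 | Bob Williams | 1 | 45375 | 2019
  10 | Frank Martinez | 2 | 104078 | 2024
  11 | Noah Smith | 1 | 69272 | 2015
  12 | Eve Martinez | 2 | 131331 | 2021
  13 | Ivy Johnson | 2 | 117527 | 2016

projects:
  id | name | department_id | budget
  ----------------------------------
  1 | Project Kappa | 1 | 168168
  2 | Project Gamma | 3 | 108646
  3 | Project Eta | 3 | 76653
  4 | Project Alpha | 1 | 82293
SELECT c.name, p.name AS department, c.budget FROM projects c JOIN departments p ON c.department_id = p.id

Execution result:
name | department | budget
Project Kappa | Operations | 168168
Project Gamma | IT | 108646
Project Eta | IT | 76653
Project Alpha | Operations | 82293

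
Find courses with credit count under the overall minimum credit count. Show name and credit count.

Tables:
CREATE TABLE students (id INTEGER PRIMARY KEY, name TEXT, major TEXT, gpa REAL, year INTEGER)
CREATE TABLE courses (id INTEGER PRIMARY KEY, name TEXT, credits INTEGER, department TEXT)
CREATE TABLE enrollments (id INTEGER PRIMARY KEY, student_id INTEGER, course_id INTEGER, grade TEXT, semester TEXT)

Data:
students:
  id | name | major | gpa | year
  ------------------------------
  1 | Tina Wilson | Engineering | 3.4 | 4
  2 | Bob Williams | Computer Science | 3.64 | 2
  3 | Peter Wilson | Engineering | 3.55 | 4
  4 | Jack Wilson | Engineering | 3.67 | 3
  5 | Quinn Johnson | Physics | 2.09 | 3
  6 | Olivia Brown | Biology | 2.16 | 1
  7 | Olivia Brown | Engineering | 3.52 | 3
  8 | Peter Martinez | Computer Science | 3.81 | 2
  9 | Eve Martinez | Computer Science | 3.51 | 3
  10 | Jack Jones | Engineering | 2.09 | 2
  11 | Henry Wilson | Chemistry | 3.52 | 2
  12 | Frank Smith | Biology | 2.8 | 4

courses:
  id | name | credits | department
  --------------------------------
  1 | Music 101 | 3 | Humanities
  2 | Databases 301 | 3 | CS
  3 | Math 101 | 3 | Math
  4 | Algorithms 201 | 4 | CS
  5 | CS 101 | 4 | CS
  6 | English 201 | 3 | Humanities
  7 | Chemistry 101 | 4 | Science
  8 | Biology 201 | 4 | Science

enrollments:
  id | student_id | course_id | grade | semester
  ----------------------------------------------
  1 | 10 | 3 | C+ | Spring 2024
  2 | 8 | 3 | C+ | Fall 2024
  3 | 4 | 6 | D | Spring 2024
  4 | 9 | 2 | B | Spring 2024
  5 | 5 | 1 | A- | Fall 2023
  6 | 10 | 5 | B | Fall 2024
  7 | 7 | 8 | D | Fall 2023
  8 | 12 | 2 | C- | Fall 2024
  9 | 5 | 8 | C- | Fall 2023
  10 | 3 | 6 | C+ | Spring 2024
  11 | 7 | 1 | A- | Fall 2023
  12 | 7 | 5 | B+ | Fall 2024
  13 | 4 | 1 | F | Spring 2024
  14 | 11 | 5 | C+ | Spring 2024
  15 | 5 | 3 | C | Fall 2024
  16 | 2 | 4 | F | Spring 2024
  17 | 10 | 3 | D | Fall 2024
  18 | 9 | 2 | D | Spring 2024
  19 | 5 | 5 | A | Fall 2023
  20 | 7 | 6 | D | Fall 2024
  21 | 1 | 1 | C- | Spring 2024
SELECT name, credits FROM courses WHERE credits < (SELECT MIN(credits) FROM courses)

Execution result:
(no rows)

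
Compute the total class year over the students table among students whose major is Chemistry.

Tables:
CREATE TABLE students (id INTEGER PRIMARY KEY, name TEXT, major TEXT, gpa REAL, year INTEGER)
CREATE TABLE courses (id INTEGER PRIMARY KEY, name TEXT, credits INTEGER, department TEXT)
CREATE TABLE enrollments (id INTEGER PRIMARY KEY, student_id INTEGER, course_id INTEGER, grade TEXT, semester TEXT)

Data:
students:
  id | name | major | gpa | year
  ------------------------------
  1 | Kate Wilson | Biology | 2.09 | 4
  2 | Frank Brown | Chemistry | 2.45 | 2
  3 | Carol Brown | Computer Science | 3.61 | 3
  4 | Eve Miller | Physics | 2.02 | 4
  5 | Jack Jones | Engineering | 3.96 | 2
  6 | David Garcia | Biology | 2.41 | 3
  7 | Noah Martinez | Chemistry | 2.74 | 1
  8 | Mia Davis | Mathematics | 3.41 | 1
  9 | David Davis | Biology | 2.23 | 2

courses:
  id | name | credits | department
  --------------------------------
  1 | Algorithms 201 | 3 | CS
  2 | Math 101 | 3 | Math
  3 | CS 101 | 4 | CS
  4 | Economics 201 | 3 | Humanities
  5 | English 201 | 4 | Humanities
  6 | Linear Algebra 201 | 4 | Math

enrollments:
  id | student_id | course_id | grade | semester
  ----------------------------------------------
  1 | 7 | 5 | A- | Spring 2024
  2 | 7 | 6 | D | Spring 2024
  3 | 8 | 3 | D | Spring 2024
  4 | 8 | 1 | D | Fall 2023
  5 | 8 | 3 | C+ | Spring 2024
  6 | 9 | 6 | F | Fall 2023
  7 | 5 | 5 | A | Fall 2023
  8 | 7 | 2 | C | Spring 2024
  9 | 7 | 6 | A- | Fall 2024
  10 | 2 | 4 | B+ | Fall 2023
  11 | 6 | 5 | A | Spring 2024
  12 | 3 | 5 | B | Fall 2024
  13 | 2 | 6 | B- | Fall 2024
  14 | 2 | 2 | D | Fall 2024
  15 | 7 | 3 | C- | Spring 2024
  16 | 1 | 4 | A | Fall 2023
SELECT SUM(year) FROM students WHERE major = 'Chemistry'

Execution result:
3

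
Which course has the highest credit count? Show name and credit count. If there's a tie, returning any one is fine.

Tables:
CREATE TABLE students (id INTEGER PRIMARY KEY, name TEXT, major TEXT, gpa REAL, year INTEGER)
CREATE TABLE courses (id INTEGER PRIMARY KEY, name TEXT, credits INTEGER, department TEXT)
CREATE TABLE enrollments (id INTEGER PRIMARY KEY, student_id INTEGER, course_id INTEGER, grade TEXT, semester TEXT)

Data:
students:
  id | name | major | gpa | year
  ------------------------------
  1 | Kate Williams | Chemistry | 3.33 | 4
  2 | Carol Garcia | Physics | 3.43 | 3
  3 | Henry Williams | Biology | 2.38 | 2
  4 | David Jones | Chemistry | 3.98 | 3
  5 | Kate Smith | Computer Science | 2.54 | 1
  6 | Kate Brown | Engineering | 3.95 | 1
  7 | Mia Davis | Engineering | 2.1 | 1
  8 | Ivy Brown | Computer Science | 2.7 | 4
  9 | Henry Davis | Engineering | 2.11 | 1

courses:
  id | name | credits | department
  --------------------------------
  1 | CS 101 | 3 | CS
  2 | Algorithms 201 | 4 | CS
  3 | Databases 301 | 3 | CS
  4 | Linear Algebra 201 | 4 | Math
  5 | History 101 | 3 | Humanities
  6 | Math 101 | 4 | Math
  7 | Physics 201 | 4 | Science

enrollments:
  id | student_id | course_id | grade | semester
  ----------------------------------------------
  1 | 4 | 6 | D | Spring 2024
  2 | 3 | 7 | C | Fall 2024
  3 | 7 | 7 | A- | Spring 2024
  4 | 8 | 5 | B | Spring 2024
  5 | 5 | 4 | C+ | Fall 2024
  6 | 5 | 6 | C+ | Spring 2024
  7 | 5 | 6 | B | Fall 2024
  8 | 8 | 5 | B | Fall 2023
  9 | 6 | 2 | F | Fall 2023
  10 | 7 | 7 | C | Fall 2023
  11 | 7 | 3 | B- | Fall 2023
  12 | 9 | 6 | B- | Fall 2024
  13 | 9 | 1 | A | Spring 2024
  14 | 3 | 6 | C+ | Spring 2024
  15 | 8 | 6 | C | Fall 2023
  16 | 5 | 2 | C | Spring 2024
SELECT name, credits FROM courses ORDER BY credits DESC LIMIT 1

Execution result:
name | credits
Algorithms 201 | 4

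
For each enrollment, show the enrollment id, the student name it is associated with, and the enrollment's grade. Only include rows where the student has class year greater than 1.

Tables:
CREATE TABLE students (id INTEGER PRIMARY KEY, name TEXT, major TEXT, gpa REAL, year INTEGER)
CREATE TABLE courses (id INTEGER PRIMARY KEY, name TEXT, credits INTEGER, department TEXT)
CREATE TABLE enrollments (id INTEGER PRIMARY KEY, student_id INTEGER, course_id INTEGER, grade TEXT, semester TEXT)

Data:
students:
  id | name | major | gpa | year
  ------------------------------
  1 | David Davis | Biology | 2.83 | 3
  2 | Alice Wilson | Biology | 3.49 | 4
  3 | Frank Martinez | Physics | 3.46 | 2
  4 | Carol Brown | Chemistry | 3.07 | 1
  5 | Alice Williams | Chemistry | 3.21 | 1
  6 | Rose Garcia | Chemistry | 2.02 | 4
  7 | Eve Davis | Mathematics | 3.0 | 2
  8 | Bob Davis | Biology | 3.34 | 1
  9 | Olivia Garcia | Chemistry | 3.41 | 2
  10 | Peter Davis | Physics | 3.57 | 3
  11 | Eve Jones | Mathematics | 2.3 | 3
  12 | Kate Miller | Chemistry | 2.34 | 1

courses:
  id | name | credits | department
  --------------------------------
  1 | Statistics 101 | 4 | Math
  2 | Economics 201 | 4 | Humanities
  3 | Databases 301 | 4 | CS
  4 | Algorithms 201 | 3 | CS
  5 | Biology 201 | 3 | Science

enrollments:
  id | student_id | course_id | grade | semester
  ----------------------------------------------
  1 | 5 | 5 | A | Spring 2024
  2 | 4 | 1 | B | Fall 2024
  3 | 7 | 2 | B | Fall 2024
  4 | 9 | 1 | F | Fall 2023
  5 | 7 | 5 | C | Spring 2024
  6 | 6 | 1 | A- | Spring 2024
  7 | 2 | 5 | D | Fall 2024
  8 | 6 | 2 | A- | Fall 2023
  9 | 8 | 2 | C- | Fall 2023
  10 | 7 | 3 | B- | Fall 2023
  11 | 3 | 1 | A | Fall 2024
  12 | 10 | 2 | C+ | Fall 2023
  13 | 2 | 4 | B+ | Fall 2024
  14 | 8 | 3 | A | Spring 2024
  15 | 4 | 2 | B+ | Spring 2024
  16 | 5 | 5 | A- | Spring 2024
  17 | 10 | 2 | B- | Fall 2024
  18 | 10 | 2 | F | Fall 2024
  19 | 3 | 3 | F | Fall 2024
SELECT c.id, p.name AS student, c.grade FROM enrollments c JOIN students p ON c.student_id = p.id WHERE p.year > 1

Execution result:
id | student | grade
3 | Eve Davis | B
4 | Olivia Garcia | F
5 | Eve Davis | C
6 | Rose Garcia | A-
7 | Alice Wilson | D
8 | Rose Garcia | A-
10 | Eve Davis | B-
11 | Frank Martinez | A
12 | Peter Davis | C+
13 | Alice Wilson | B+
17 | Peter Davis | B-
18 | Peter Davis | F
19 | Frank Martinez | F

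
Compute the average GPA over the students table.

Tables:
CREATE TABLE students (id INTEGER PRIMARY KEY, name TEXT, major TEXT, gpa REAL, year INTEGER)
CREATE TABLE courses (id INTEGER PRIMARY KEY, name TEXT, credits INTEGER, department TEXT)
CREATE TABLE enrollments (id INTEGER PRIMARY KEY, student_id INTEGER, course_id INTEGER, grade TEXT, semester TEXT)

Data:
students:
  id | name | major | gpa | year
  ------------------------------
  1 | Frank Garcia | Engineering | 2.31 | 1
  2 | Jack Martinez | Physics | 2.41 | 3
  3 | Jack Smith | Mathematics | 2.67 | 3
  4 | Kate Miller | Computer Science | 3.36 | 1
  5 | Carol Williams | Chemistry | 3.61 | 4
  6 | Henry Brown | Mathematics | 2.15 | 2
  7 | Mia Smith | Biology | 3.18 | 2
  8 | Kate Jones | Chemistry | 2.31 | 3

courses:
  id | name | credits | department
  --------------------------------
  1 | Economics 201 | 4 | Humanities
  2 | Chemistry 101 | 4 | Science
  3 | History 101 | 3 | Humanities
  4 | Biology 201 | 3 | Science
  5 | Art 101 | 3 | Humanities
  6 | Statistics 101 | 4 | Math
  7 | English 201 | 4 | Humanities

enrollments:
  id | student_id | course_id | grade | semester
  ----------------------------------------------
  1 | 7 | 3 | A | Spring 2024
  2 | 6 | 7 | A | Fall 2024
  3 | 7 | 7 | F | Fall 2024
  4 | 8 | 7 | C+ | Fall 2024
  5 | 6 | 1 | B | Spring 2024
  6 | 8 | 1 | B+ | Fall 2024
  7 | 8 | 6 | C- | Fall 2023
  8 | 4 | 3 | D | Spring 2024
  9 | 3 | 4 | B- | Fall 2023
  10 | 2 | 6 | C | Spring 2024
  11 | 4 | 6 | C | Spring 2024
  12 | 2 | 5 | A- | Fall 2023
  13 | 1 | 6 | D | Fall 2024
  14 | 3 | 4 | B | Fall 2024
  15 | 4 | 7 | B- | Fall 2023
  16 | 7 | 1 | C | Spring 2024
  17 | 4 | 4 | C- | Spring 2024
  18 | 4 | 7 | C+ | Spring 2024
SELECT AVG(gpa) FROM students

Execution result:
2.75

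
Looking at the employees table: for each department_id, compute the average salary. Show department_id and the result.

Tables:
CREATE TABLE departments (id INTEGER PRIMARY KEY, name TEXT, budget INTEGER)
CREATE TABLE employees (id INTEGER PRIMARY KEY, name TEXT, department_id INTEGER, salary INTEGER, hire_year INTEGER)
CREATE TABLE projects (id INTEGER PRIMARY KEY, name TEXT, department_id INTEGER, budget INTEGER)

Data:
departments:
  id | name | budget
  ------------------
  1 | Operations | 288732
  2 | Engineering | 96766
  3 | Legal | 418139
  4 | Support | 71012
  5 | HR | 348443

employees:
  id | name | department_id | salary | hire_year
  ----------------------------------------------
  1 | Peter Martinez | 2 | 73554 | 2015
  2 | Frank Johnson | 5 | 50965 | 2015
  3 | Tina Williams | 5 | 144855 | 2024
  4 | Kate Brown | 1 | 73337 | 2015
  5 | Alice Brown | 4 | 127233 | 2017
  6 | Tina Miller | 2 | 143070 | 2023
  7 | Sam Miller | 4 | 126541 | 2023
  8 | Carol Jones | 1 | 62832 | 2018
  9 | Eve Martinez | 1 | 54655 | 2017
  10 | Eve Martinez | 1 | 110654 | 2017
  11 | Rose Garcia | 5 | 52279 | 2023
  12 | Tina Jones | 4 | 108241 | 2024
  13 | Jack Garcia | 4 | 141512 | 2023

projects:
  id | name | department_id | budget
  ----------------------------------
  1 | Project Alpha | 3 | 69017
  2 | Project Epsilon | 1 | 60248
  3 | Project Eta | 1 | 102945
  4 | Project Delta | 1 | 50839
SELECT department_id, AVG(salary) AS avg_salary FROM employees GROUP BY department_id

Execution result:
department_id | avg_salary
1 | 75369.50
2 | 108312.00
4 | 125881.75
5 | 82699.67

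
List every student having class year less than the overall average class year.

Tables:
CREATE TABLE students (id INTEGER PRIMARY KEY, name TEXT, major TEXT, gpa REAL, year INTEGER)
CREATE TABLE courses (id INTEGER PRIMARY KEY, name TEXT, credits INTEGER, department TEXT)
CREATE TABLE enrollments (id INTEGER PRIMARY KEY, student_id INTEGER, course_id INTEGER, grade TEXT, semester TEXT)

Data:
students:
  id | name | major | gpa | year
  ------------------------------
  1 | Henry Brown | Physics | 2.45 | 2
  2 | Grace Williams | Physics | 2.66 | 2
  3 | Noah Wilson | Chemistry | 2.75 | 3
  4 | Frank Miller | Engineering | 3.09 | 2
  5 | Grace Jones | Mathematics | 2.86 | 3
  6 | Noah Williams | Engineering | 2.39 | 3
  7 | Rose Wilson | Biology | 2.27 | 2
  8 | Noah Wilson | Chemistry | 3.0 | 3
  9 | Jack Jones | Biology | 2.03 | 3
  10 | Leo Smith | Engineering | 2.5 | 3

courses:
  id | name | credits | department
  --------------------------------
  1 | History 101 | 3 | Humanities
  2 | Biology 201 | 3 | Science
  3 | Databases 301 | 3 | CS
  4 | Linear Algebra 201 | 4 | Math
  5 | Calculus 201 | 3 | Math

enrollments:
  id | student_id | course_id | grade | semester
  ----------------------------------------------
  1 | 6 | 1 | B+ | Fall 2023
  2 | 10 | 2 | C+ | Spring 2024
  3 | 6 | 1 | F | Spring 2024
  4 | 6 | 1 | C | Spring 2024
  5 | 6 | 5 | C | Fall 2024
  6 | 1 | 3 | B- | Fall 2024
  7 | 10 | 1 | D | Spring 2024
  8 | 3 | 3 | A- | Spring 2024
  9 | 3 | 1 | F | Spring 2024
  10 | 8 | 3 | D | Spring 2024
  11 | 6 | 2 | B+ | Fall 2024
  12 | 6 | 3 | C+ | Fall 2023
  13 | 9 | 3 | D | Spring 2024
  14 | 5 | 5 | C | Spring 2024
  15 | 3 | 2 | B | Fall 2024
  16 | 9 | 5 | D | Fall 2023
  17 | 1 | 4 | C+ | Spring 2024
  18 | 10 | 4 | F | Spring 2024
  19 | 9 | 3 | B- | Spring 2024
SELECT name, year FROM students WHERE year < (SELECT AVG(year) FROM students)

Execution result:
name | year
Henry Brown | 2
Grace Williams | 2
Frank Miller | 2
Rose Wilson | 2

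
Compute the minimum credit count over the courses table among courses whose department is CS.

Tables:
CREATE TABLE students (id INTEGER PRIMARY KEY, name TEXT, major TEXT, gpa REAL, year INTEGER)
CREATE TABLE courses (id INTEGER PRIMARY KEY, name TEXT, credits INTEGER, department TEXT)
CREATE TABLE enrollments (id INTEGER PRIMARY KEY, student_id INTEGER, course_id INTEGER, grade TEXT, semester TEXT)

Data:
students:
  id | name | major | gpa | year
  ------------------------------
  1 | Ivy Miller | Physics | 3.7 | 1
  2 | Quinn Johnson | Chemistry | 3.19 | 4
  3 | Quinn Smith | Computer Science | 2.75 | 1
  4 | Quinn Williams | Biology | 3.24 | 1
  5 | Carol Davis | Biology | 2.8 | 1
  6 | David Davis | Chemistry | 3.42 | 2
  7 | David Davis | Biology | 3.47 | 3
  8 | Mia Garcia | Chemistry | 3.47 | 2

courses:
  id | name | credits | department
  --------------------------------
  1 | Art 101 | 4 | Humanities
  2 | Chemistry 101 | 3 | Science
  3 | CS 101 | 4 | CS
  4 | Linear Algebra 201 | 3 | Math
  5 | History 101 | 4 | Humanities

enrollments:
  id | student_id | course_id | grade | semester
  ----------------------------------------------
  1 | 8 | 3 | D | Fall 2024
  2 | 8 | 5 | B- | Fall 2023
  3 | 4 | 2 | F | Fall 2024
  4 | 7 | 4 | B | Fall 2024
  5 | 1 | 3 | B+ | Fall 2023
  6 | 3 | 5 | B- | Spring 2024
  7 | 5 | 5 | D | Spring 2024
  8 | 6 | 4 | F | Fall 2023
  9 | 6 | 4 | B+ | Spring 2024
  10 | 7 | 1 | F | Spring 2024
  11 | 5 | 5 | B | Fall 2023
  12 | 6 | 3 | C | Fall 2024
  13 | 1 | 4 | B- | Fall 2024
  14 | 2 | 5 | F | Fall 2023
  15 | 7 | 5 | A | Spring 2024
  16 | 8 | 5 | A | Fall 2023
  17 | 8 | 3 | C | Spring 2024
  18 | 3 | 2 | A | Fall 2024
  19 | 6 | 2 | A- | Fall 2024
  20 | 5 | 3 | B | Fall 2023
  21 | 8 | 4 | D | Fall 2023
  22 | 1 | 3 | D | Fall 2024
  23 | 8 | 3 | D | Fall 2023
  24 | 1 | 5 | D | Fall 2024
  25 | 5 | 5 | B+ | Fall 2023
SELECT MIN(credits) FROM courses WHERE department = 'CS'

Execution result:
4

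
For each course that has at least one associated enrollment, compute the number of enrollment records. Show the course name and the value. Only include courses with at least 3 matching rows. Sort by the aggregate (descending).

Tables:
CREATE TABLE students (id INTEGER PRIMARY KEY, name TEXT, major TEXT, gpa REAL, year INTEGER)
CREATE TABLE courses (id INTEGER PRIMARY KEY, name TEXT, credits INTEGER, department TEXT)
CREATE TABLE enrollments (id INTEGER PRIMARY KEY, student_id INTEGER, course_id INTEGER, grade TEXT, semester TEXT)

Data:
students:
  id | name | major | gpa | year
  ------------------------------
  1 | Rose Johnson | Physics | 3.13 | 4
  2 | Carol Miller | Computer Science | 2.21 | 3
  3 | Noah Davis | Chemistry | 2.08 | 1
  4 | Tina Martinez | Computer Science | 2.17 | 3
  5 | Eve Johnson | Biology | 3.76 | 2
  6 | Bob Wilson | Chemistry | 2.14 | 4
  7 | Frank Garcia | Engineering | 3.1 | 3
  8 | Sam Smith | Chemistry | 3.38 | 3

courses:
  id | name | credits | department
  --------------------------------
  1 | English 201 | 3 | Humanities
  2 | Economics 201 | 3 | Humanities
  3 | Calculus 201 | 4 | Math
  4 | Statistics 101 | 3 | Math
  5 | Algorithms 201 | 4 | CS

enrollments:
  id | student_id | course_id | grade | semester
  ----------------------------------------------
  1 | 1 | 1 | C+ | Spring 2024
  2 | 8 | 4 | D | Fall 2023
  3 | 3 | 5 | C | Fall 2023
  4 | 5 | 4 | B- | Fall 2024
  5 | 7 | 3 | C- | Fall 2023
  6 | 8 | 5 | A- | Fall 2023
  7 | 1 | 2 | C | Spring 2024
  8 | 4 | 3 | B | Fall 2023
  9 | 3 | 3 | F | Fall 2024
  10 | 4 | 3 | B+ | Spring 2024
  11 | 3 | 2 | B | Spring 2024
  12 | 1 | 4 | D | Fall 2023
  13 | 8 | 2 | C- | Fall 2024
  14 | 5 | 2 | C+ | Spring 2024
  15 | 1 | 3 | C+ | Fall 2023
SELECT p.name, COUNT(*) AS n FROM enrollments c JOIN courses p ON c.course_id = p.id GROUP BY p.id, p.name HAVING COUNT(*) >= 3 ORDER BY n DESC

Execution result:
name | n
Calculus 201 | 5
Economics 201 | 4
Statistics 101 | 3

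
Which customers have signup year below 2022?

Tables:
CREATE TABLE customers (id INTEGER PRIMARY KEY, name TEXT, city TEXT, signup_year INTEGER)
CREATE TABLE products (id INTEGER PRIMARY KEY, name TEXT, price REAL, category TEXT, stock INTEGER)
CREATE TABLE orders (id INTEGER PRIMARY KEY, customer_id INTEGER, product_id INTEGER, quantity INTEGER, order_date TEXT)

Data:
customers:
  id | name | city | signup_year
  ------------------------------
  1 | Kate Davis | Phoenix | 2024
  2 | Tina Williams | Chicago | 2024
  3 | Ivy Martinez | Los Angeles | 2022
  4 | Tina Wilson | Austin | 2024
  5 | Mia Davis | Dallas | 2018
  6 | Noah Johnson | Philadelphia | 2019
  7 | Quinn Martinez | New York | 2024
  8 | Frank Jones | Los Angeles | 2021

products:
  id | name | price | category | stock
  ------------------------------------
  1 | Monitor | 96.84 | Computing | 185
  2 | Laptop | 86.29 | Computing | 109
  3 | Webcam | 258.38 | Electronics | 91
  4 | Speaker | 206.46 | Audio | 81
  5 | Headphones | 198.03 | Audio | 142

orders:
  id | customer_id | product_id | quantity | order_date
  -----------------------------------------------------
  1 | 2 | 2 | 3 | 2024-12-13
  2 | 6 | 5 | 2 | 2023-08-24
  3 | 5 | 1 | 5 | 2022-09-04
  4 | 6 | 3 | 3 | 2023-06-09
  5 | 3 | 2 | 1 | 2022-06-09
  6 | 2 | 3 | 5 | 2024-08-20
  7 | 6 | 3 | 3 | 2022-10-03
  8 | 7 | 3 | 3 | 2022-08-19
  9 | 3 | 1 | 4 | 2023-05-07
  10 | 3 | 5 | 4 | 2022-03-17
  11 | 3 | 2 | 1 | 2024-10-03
SELECT name, signup_year FROM customers WHERE signup_year < 2022

Execution result:
name | signup_year
Mia Davis | 2018
Noah Johnson | 2019
Frank Jones | 2021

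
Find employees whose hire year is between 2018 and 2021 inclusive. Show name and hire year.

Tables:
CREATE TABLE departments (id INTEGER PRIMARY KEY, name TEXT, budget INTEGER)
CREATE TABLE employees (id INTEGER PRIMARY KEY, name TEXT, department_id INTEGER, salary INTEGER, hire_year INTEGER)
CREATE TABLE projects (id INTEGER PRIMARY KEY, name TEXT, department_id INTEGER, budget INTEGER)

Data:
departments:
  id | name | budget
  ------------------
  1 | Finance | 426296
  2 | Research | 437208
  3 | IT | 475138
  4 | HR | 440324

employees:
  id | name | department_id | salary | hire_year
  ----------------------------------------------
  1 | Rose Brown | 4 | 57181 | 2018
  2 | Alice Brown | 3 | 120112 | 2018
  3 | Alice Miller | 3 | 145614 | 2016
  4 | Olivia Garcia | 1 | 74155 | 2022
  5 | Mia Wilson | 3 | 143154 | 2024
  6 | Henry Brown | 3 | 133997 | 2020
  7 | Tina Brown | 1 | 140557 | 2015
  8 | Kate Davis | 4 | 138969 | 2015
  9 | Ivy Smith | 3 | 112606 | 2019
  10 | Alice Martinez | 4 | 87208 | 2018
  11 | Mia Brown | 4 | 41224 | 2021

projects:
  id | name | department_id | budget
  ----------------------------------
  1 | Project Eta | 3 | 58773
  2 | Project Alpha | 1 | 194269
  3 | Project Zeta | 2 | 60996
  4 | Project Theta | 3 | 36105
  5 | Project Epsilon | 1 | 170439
SELECT name, hire_year FROM employees WHERE hire_year BETWEEN 2018 AND 2021

Execution result:
name | hire_year
Rose Brown | 2018
Alice Brown | 2018
Henry Brown | 2020
Ivy Smith | 2019
Alice Martinez | 2018
Mia Brown | 2021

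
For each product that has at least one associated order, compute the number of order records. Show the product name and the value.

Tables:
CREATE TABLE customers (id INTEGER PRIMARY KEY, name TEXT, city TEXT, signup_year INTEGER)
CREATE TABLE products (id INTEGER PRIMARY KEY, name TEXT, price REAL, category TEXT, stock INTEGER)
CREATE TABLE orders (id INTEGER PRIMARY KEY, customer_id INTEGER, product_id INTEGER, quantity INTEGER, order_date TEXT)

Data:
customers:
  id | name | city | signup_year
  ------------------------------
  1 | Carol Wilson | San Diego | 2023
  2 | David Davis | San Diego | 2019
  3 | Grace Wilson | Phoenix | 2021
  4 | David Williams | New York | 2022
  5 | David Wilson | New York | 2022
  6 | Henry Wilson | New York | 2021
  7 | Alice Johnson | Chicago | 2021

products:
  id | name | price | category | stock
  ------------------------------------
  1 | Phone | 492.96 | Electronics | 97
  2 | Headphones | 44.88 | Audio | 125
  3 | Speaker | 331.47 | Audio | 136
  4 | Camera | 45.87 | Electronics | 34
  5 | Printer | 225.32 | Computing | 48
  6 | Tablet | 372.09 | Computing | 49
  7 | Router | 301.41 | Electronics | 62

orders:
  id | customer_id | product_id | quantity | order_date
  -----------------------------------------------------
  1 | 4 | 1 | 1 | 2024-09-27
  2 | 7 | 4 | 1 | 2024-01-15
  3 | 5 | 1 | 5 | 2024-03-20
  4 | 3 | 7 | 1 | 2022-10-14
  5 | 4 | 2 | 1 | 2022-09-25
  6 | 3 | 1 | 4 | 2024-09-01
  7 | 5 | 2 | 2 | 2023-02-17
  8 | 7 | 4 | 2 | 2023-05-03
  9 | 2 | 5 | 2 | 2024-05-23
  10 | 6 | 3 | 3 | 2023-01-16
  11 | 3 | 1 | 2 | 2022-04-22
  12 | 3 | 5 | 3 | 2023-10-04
SELECT p.name, COUNT(*) AS n FROM orders c JOIN products p ON c.product_id = p.id GROUP BY p.id, p.name

Execution result:
name | n
Phone | 4
Headphones | 2
Speaker | 1
Camera | 2
Printer | 2
Router | 1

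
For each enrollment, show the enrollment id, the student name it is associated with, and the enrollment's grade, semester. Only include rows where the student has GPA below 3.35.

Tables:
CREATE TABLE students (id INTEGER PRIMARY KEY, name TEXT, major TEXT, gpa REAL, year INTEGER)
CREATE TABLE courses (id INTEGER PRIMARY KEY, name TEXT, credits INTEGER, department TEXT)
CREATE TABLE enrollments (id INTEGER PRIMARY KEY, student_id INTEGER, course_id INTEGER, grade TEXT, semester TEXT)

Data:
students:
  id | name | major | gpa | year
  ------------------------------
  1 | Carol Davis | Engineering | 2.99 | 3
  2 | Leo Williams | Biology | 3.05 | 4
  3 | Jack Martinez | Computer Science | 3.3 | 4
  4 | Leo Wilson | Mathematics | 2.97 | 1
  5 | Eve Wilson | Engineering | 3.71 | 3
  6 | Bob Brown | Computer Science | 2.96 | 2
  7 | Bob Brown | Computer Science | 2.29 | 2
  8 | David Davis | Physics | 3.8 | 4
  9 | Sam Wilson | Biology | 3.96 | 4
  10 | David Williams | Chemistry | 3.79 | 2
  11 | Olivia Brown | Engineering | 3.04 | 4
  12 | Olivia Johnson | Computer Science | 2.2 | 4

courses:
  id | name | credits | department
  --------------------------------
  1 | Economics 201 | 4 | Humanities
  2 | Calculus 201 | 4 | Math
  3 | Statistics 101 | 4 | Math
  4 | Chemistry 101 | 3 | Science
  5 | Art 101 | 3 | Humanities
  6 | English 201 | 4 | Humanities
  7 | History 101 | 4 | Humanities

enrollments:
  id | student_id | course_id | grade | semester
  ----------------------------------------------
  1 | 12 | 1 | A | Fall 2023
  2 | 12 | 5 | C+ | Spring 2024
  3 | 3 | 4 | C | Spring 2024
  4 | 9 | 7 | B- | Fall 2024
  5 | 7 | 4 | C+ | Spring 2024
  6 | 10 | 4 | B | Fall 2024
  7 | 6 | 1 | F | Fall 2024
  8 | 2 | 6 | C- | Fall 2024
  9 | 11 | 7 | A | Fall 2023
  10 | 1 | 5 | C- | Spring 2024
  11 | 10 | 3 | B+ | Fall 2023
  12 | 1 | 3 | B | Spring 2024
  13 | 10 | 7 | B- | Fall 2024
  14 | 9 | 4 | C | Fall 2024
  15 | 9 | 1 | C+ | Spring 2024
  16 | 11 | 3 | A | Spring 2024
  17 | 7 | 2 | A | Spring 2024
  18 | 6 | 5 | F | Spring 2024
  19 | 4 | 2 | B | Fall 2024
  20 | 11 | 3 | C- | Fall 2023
SELECT c.id, p.name AS student, c.grade, c.semester FROM enrollments c JOIN students p ON c.student_id = p.id WHERE p.gpa < 3.35

Execution result:
id | student | grade | semester
1 | Olivia Johnson | A | Fall 2023
2 | Olivia Johnson | C+ | Spring 2024
3 | Jack Martinez | C | Spring 2024
5 | Bob Brown | C+ | Spring 2024
7 | Bob Brown | F | Fall 2024
8 | Leo Williams | C- | Fall 2024
9 | Olivia Brown | A | Fall 2023
10 | Carol Davis | C- | Spring 2024
12 | Carol Davis | B | Spring 2024
16 | Olivia Brown | A | Spring 2024
17 | Bob Brown | A | Spring 2024
18 | Bob Brown | F | Spring 2024
19 | Leo Wilson | B | Fall 2024
20 | Olivia Brown | C- | Fall 2023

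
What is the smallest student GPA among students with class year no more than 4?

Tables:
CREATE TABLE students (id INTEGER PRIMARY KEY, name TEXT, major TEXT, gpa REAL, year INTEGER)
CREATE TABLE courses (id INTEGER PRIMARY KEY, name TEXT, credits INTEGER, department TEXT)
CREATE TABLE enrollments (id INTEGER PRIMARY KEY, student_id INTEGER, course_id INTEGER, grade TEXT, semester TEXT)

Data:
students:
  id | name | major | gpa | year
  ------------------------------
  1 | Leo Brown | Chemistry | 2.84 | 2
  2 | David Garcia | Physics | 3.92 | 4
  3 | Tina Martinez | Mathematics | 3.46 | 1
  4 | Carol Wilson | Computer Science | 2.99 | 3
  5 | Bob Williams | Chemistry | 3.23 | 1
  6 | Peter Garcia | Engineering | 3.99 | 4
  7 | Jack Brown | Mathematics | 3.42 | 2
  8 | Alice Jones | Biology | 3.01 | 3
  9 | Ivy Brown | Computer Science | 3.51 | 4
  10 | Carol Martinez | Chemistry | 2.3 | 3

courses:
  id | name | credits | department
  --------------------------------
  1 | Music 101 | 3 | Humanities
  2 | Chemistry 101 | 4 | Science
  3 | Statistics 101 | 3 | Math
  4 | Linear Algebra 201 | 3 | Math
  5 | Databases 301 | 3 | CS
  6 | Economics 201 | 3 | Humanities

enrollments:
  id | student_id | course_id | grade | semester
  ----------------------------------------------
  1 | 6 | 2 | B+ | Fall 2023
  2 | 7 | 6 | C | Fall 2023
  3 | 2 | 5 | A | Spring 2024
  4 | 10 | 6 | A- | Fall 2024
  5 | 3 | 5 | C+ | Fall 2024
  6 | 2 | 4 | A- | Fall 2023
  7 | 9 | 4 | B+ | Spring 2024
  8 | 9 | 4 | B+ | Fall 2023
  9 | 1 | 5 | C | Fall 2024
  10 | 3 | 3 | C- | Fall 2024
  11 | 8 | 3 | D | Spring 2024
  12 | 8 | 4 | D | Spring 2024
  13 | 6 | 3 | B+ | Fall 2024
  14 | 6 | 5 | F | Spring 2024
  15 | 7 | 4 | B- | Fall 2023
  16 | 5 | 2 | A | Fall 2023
SELECT MIN(gpa) FROM students WHERE year <= 4

Execution result:
2.30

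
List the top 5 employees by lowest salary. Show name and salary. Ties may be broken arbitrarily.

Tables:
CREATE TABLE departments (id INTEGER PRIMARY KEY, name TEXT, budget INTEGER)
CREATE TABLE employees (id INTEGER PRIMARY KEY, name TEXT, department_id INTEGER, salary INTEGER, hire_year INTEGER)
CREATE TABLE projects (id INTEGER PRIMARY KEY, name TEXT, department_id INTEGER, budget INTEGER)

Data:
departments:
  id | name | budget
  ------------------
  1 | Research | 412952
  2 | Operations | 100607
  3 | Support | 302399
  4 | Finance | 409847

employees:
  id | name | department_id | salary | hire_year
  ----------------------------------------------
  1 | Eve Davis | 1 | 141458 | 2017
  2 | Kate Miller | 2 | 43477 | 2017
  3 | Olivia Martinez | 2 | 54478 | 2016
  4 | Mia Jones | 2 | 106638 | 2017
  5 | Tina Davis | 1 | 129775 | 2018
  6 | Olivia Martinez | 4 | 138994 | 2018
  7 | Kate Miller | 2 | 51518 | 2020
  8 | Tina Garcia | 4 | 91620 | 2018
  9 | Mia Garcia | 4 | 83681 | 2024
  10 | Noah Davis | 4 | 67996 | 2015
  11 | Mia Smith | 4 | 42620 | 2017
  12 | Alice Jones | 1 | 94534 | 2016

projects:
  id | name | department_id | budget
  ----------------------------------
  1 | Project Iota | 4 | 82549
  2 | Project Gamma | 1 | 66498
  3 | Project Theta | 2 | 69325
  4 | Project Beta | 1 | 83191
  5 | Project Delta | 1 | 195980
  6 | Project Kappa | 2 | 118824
SELECT name, salary FROM employees ORDER BY salary ASC LIMIT 5

Execution result:
name | salary
Mia Smith | 42620
Kate Miller | 43477
Kate Miller | 51518
Olivia Martinez | 54478
Noah Davis | 67996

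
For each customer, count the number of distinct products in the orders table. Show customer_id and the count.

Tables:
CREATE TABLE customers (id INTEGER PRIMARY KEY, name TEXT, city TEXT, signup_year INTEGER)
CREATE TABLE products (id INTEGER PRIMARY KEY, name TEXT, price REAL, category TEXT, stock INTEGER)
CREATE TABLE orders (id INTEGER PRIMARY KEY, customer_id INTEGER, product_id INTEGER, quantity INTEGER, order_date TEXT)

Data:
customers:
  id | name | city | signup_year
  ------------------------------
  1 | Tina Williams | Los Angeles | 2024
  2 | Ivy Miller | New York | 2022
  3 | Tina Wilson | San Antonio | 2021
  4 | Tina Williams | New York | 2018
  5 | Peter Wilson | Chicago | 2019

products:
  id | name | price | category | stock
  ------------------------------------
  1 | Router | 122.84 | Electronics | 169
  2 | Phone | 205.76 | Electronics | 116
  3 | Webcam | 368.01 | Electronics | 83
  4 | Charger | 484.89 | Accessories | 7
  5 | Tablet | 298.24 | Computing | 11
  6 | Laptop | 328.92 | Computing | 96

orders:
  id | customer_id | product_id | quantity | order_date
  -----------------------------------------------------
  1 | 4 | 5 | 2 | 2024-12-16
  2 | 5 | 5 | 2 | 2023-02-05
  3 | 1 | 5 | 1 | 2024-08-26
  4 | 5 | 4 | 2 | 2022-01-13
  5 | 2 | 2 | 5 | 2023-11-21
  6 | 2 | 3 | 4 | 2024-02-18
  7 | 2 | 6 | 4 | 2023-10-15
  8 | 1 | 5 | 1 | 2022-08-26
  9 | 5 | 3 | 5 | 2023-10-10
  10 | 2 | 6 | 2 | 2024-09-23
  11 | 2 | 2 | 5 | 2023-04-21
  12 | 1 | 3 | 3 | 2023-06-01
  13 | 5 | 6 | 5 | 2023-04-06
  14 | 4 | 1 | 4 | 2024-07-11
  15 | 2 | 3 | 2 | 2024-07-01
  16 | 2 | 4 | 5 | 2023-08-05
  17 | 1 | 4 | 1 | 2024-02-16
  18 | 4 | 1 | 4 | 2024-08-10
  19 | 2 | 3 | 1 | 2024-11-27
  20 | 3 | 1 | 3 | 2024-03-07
SELECT customer_id, COUNT(DISTINCT product_id) AS distinct_product_count FROM orders GROUP BY customer_id

Execution result:
customer_id | distinct_product_count
1 | 3
2 | 4
3 | 1
4 | 2
5 | 4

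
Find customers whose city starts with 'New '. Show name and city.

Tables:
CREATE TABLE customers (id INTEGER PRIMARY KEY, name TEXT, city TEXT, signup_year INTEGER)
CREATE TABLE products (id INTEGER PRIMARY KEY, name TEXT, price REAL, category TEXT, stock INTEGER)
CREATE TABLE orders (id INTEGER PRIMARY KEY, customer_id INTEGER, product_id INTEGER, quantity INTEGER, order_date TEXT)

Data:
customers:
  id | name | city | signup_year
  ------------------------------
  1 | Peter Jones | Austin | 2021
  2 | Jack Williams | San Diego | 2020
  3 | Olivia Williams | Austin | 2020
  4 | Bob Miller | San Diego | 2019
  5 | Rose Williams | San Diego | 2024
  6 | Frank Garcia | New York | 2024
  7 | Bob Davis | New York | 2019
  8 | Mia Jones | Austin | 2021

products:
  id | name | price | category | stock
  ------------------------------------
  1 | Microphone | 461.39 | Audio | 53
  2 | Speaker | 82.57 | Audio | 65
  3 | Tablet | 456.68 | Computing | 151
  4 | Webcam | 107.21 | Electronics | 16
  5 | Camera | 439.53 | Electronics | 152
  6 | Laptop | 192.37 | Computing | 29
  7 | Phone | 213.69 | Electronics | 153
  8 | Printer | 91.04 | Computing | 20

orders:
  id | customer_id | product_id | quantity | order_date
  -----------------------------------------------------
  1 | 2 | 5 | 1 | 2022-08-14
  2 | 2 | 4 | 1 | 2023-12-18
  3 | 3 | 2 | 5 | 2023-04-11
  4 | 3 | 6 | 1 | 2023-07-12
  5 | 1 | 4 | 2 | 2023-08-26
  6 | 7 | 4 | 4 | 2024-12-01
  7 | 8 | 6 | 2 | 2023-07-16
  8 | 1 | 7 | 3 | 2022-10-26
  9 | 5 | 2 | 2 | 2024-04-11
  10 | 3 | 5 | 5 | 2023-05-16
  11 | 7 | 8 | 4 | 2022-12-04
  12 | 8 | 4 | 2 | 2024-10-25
SELECT name, city FROM customers WHERE city LIKE 'New %'

Execution result:
name | city
Frank Garcia | New York
Bob Davis | New York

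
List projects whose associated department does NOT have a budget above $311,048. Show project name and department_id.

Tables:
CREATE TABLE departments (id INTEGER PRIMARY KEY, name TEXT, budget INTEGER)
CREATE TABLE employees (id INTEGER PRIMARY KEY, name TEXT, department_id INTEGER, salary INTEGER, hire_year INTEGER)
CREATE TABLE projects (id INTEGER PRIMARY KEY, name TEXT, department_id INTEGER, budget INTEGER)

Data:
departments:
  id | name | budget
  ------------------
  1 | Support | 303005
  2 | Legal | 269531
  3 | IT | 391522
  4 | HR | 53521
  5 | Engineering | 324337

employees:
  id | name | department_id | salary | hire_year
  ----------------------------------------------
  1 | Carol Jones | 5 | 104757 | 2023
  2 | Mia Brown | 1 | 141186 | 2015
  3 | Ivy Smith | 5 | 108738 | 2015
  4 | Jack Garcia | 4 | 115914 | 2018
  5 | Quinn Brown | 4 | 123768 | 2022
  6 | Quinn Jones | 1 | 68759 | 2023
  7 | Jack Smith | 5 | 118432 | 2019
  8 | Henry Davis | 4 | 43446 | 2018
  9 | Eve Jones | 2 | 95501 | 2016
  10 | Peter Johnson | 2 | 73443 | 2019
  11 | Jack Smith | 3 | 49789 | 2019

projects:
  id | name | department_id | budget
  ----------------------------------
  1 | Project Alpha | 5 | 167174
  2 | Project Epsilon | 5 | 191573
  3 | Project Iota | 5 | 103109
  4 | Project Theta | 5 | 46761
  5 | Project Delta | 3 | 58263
SELECT name, department_id FROM projects WHERE department_id NOT IN (SELECT id FROM departments WHERE budget > 311048)

Execution result:
(no rows)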